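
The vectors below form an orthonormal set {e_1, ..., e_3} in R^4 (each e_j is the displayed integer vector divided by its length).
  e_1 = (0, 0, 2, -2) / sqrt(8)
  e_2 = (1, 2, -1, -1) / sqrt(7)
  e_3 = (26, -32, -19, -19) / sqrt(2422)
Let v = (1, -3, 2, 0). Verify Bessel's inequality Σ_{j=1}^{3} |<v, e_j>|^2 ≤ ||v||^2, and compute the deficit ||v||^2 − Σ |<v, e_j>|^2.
Σ |<v, e_j>|^2 = 2061/173; ||v||^2 = 14; deficit = 361/173

Write each e_j = u_j / sqrt(<u_j, u_j>) where u_j is the displayed integer vector. Then <v, e_j> = <v, u_j> / sqrt(<u_j, u_j>), so |<v, e_j>|^2 = <v, u_j>^2 / <u_j, u_j>.
Coefficients: <v, e_1> = 4/sqrt(8), <v, e_2> = -7/sqrt(7), <v, e_3> = 84/sqrt(2422).
Square and sum: Σ |<v, e_j>|^2 = 2061/173.
Compute ||v||^2 = v·v = 14.
Deficit = 14 − 2061/173 = 361/173 ≥ 0, confirming Bessel's inequality. (The deficit equals ||v − Σ <v,e_j> e_j||^2, the squared distance from v to span{e_j}.)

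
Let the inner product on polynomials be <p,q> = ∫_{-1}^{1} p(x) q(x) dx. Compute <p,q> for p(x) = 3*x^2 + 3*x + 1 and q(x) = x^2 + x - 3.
<p,q> = -122/15

Expand the product: p(x)·q(x) = 3*x^4 + 6*x^3 - 5*x^2 - 8*x - 3.
∫_{-1}^{1} of each monomial x^k gives [2/(k+1) if k even, 0 if k odd]. Integrating term-by-term (or equivalently evaluating the antiderivative F(x) = 3*x^5/5 + 3*x^4/2 - 5*x^3/3 - 4*x^2 - 3*x at the endpoints):
  F(1) − F(−1) = -197/30 − (47/30) = -122/15.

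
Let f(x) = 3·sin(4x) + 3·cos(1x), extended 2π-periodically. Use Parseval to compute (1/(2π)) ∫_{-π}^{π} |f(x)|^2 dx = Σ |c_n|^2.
Σ |c_n|^2 = 9

Expand |f|^2 and use orthogonality of {sin(nx), cos(mx)} on [-π, π]:
  ∫_{-π}^{π} sin(nx)^2 dx = π, ∫ cos(mx)^2 dx = π, and cross terms integrate to 0.
So ∫_{-π}^{π} f(x)^2 dx = 3^2 · π + 3^2 · π = (9 + 9)π.
Divide by 2π: (9 + 9)/2 = 9.
By Parseval, this equals Σ |c_n|^2.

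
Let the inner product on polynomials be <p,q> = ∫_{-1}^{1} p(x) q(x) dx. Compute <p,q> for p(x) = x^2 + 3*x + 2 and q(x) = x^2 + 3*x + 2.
<p,q> = 256/15

Expand the product: p(x)·q(x) = x^4 + 6*x^3 + 13*x^2 + 12*x + 4.
∫_{-1}^{1} of each monomial x^k gives [2/(k+1) if k even, 0 if k odd]. Integrating term-by-term (or equivalently evaluating the antiderivative F(x) = x^5/5 + 3*x^4/2 + 13*x^3/3 + 6*x^2 + 4*x at the endpoints):
  F(1) − F(−1) = 481/30 − (-31/30) = 256/15.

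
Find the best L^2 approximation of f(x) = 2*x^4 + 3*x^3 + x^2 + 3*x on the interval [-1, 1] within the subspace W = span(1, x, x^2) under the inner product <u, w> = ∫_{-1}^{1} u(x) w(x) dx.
g(x) = 19*x^2/7 + 24*x/5 - 6/35

The best approximation g ∈ W is the orthogonal projection of f onto W. Writing g = a_0 + a_1 x + a_2 x^2, the coefficients solve the normal equations G · a = b where
  G_{ij} = <φ_i, φ_j> and b_i = <f, φ_i>, with φ_0 = 1, φ_1 = x, φ_2 = x^2.
G =
  [2, 0, 2/3]
  [0, 2/3, 0]
  [2/3, 0, 2/5],
b = (22/15, 16/5, 34/35).
Solving gives a_0 = -6/35, a_1 = 24/5, a_2 = 19/7, so
  g(x) = 19*x^2/7 + 24*x/5 - 6/35.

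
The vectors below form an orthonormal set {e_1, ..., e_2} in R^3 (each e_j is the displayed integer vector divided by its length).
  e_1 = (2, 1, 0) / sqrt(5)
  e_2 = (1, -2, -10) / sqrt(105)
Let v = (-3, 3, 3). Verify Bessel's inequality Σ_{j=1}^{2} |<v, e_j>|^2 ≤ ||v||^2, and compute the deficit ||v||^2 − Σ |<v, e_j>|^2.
Σ |<v, e_j>|^2 = 114/7; ||v||^2 = 27; deficit = 75/7

Write each e_j = u_j / sqrt(<u_j, u_j>) where u_j is the displayed integer vector. Then <v, e_j> = <v, u_j> / sqrt(<u_j, u_j>), so |<v, e_j>|^2 = <v, u_j>^2 / <u_j, u_j>.
Coefficients: <v, e_1> = -3/sqrt(5), <v, e_2> = -39/sqrt(105).
Square and sum: Σ |<v, e_j>|^2 = 114/7.
Compute ||v||^2 = v·v = 27.
Deficit = 27 − 114/7 = 75/7 ≥ 0, confirming Bessel's inequality. (The deficit equals ||v − Σ <v,e_j> e_j||^2, the squared distance from v to span{e_j}.)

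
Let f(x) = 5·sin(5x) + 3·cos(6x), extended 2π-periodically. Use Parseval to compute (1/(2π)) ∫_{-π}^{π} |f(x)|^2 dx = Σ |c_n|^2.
Σ |c_n|^2 = 17

Expand |f|^2 and use orthogonality of {sin(nx), cos(mx)} on [-π, π]:
  ∫_{-π}^{π} sin(nx)^2 dx = π, ∫ cos(mx)^2 dx = π, and cross terms integrate to 0.
So ∫_{-π}^{π} f(x)^2 dx = 5^2 · π + 3^2 · π = (25 + 9)π.
Divide by 2π: (25 + 9)/2 = 17.
By Parseval, this equals Σ |c_n|^2.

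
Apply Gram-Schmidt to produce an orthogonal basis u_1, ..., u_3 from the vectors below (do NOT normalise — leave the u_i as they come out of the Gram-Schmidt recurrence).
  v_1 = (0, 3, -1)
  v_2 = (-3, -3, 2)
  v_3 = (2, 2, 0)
Orthogonal basis:
  u_1 = (0, 3, -1)
  u_2 = (-3, 3/10, 9/10)
  u_3 = (4/11, 4/11, 12/11)

Apply the Gram-Schmidt recurrence
  u_1 = v_1
  u_i = v_i − Σ_{j<i} ((v_i · u_j) / (u_j · u_j)) · u_j.

Step by step this gives:
  u_1 = (0, 3, -1)
  u_2 = (-3, 3/10, 9/10)
  u_3 = (4/11, 4/11, 12/11)

Orthogonality check:
  u_2 · u_1 = 0 (should be 0)
  u_3 · u_1 = 0 (should be 0)
  u_3 · u_2 = 0 (should be 0)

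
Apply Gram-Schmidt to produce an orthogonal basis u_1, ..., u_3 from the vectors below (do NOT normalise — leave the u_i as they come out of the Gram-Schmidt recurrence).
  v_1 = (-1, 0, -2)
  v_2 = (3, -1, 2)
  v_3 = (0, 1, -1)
Orthogonal basis:
  u_1 = (-1, 0, -2)
  u_2 = (8/5, -1, -4/5)
  u_3 = (10/21, 20/21, -5/21)

Apply the Gram-Schmidt recurrence
  u_1 = v_1
  u_i = v_i − Σ_{j<i} ((v_i · u_j) / (u_j · u_j)) · u_j.

Step by step this gives:
  u_1 = (-1, 0, -2)
  u_2 = (8/5, -1, -4/5)
  u_3 = (10/21, 20/21, -5/21)

Orthogonality check:
  u_2 · u_1 = 0 (should be 0)
  u_3 · u_1 = 0 (should be 0)
  u_3 · u_2 = 0 (should be 0)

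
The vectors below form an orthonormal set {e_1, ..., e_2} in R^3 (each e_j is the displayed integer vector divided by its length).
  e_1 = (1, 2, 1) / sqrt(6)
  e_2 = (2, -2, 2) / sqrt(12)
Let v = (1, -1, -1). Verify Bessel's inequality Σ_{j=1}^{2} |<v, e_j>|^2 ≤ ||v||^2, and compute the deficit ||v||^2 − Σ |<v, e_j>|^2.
Σ |<v, e_j>|^2 = 1; ||v||^2 = 3; deficit = 2

Write each e_j = u_j / sqrt(<u_j, u_j>) where u_j is the displayed integer vector. Then <v, e_j> = <v, u_j> / sqrt(<u_j, u_j>), so |<v, e_j>|^2 = <v, u_j>^2 / <u_j, u_j>.
Coefficients: <v, e_1> = -2/sqrt(6), <v, e_2> = 2/sqrt(12).
Square and sum: Σ |<v, e_j>|^2 = 1.
Compute ||v||^2 = v·v = 3.
Deficit = 3 − 1 = 2 ≥ 0, confirming Bessel's inequality. (The deficit equals ||v − Σ <v,e_j> e_j||^2, the squared distance from v to span{e_j}.)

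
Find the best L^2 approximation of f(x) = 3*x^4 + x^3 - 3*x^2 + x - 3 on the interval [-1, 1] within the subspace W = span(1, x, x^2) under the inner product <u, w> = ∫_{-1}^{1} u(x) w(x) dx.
g(x) = -3*x^2/7 + 8*x/5 - 114/35

The best approximation g ∈ W is the orthogonal projection of f onto W. Writing g = a_0 + a_1 x + a_2 x^2, the coefficients solve the normal equations G · a = b where
  G_{ij} = <φ_i, φ_j> and b_i = <f, φ_i>, with φ_0 = 1, φ_1 = x, φ_2 = x^2.
G =
  [2, 0, 2/3]
  [0, 2/3, 0]
  [2/3, 0, 2/5],
b = (-34/5, 16/15, -82/35).
Solving gives a_0 = -114/35, a_1 = 8/5, a_2 = -3/7, so
  g(x) = -3*x^2/7 + 8*x/5 - 114/35.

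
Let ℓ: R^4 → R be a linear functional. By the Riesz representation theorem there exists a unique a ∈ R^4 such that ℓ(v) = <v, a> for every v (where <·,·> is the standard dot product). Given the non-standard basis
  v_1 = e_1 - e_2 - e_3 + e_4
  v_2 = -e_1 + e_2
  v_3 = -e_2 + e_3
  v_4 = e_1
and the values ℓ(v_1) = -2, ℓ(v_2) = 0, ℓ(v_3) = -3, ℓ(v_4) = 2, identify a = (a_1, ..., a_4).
a = (2, 2, -1, -3)

Write a = (a_1, ..., a_4) in the standard basis. For each basis vector v_i, ℓ(v_i) = <v_i, a> is a linear equation in the a_j's. Collect the n equations into a matrix system V a = ℓ, where row i of V is v_i (expressed in the standard basis). Since V is invertible (lower-triangular with 1s on the diagonal, up to permutation), solve by back-substitution:
  V =
[[1, -1, -1, 1],
 [-1, 1, 0, 0],
 [0, -1, 1, 0],
 [1, 0, 0, 0]]
  V a = (-2, 0, -3, 2)
Solving gives a = (2, 2, -1, -3).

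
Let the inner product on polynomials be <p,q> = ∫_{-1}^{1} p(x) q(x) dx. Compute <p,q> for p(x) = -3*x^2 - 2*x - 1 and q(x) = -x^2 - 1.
<p,q> = 88/15

Expand the product: p(x)·q(x) = 3*x^4 + 2*x^3 + 4*x^2 + 2*x + 1.
∫_{-1}^{1} of each monomial x^k gives [2/(k+1) if k even, 0 if k odd]. Integrating term-by-term (or equivalently evaluating the antiderivative F(x) = 3*x^5/5 + x^4/2 + 4*x^3/3 + x^2 + x at the endpoints):
  F(1) − F(−1) = 133/30 − (-43/30) = 88/15.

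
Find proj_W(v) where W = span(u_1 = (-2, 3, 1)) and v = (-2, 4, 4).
proj_W(v) = (-20/7, 30/7, 10/7)

Set up U = [u_1 | ... | u_1] ∈ R^(3×1). The projector onto W = col(U) is P = U (U^T U)^(-1) U^T.
Compute U^T U =
  [14],
and U^T v = (20).
Solve U^T U · c = U^T v for the coefficients: c = (10/7). The projection is proj_W(v) = U c.
Check: (v - proj_W(v)) · u_1 = 0  (should be 0).
Result: proj_W(v) = (-20/7, 30/7, 10/7).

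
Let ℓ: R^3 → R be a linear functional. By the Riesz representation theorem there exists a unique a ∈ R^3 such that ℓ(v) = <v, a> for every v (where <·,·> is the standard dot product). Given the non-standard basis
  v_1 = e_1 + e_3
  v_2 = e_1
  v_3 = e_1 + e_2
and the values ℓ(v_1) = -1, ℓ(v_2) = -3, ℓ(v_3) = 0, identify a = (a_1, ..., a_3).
a = (-3, 3, 2)

Write a = (a_1, ..., a_3) in the standard basis. For each basis vector v_i, ℓ(v_i) = <v_i, a> is a linear equation in the a_j's. Collect the n equations into a matrix system V a = ℓ, where row i of V is v_i (expressed in the standard basis). Since V is invertible (lower-triangular with 1s on the diagonal, up to permutation), solve by back-substitution:
  V =
[[1, 0, 1],
 [1, 0, 0],
 [1, 1, 0]]
  V a = (-1, -3, 0)
Solving gives a = (-3, 3, 2).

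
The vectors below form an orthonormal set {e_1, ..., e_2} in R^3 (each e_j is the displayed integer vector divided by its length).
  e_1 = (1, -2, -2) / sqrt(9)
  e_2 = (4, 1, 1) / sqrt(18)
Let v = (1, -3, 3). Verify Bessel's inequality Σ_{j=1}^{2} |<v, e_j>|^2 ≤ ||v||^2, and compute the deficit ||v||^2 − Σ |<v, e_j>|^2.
Σ |<v, e_j>|^2 = 1; ||v||^2 = 19; deficit = 18

Write each e_j = u_j / sqrt(<u_j, u_j>) where u_j is the displayed integer vector. Then <v, e_j> = <v, u_j> / sqrt(<u_j, u_j>), so |<v, e_j>|^2 = <v, u_j>^2 / <u_j, u_j>.
Coefficients: <v, e_1> = 1/sqrt(9), <v, e_2> = 4/sqrt(18).
Square and sum: Σ |<v, e_j>|^2 = 1.
Compute ||v||^2 = v·v = 19.
Deficit = 19 − 1 = 18 ≥ 0, confirming Bessel's inequality. (The deficit equals ||v − Σ <v,e_j> e_j||^2, the squared distance from v to span{e_j}.)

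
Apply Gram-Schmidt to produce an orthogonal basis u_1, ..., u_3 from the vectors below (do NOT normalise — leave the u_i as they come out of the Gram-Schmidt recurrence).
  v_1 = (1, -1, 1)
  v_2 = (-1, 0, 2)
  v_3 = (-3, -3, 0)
Orthogonal basis:
  u_1 = (1, -1, 1)
  u_2 = (-4/3, 1/3, 5/3)
  u_3 = (-15/7, -45/14, -15/14)

Apply the Gram-Schmidt recurrence
  u_1 = v_1
  u_i = v_i − Σ_{j<i} ((v_i · u_j) / (u_j · u_j)) · u_j.

Step by step this gives:
  u_1 = (1, -1, 1)
  u_2 = (-4/3, 1/3, 5/3)
  u_3 = (-15/7, -45/14, -15/14)

Orthogonality check:
  u_2 · u_1 = 0 (should be 0)
  u_3 · u_1 = 0 (should be 0)
  u_3 · u_2 = 0 (should be 0)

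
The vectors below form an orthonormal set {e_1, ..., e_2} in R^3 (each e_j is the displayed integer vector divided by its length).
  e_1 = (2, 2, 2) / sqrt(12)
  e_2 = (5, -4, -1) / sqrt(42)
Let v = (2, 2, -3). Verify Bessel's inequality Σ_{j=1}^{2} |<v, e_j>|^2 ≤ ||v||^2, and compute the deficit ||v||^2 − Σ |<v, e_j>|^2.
Σ |<v, e_j>|^2 = 13/14; ||v||^2 = 17; deficit = 225/14

Write each e_j = u_j / sqrt(<u_j, u_j>) where u_j is the displayed integer vector. Then <v, e_j> = <v, u_j> / sqrt(<u_j, u_j>), so |<v, e_j>|^2 = <v, u_j>^2 / <u_j, u_j>.
Coefficients: <v, e_1> = 2/sqrt(12), <v, e_2> = 5/sqrt(42).
Square and sum: Σ |<v, e_j>|^2 = 13/14.
Compute ||v||^2 = v·v = 17.
Deficit = 17 − 13/14 = 225/14 ≥ 0, confirming Bessel's inequality. (The deficit equals ||v − Σ <v,e_j> e_j||^2, the squared distance from v to span{e_j}.)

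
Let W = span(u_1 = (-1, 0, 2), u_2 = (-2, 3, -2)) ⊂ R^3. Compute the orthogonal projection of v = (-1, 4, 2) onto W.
proj_W(v) = (-25/9, 20/9, 10/9)

Set up U = [u_1 | ... | u_2] ∈ R^(3×2). The projector onto W = col(U) is P = U (U^T U)^(-1) U^T.
Compute U^T U =
  [5, -2]
  [-2, 17],
and U^T v = (5, 10).
Solve U^T U · c = U^T v for the coefficients: c = (35/27, 20/27). The projection is proj_W(v) = U c.
Check: (v - proj_W(v)) · u_1 = 0  (should be 0).
Check: (v - proj_W(v)) · u_2 = 0  (should be 0).
Result: proj_W(v) = (-25/9, 20/9, 10/9).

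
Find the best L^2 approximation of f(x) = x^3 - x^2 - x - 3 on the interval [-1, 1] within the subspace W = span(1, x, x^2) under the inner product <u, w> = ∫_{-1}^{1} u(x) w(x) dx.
g(x) = -x^2 - 2*x/5 - 3

The best approximation g ∈ W is the orthogonal projection of f onto W. Writing g = a_0 + a_1 x + a_2 x^2, the coefficients solve the normal equations G · a = b where
  G_{ij} = <φ_i, φ_j> and b_i = <f, φ_i>, with φ_0 = 1, φ_1 = x, φ_2 = x^2.
G =
  [2, 0, 2/3]
  [0, 2/3, 0]
  [2/3, 0, 2/5],
b = (-20/3, -4/15, -12/5).
Solving gives a_0 = -3, a_1 = -2/5, a_2 = -1, so
  g(x) = -x^2 - 2*x/5 - 3.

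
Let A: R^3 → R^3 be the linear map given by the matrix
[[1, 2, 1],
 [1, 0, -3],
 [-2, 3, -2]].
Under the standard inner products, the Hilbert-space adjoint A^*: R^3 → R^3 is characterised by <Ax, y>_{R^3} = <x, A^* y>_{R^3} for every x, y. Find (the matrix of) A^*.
A^* = A^T =
[[1, 1, -2],
 [2, 0, 3],
 [1, -3, -2]]

For real matrices with standard dot products, the defining identity <Ax, y> = <x, A^* y> gives (Ax)^T y = x^T (A^*) y, i.e. x^T A^T y = x^T (A^*) y. Since this holds for all x, y, we must have A^* = A^T. Therefore
A^* =
[[1, 1, -2],
 [2, 0, 3],
 [1, -3, -2]].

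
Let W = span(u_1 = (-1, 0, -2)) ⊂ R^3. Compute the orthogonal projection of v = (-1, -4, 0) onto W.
proj_W(v) = (-1/5, 0, -2/5)

Set up U = [u_1 | ... | u_1] ∈ R^(3×1). The projector onto W = col(U) is P = U (U^T U)^(-1) U^T.
Compute U^T U =
  [5],
and U^T v = (1).
Solve U^T U · c = U^T v for the coefficients: c = (1/5). The projection is proj_W(v) = U c.
Check: (v - proj_W(v)) · u_1 = 0  (should be 0).
Result: proj_W(v) = (-1/5, 0, -2/5).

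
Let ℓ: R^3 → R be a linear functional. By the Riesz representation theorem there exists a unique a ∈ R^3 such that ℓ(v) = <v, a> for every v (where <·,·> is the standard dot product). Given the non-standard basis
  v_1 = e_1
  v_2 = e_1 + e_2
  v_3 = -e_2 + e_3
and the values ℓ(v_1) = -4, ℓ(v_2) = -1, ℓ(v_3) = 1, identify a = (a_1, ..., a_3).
a = (-4, 3, 4)

Write a = (a_1, ..., a_3) in the standard basis. For each basis vector v_i, ℓ(v_i) = <v_i, a> is a linear equation in the a_j's. Collect the n equations into a matrix system V a = ℓ, where row i of V is v_i (expressed in the standard basis). Since V is invertible (lower-triangular with 1s on the diagonal, up to permutation), solve by back-substitution:
  V =
[[1, 0, 0],
 [1, 1, 0],
 [0, -1, 1]]
  V a = (-4, -1, 1)
Solving gives a = (-4, 3, 4).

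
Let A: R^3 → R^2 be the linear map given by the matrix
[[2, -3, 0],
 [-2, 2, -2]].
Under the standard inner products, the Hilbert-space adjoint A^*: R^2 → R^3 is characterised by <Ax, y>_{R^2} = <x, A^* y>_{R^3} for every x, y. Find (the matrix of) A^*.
A^* = A^T =
[[2, -2],
 [-3, 2],
 [0, -2]]

For real matrices with standard dot products, the defining identity <Ax, y> = <x, A^* y> gives (Ax)^T y = x^T (A^*) y, i.e. x^T A^T y = x^T (A^*) y. Since this holds for all x, y, we must have A^* = A^T. Therefore
A^* =
[[2, -2],
 [-3, 2],
 [0, -2]].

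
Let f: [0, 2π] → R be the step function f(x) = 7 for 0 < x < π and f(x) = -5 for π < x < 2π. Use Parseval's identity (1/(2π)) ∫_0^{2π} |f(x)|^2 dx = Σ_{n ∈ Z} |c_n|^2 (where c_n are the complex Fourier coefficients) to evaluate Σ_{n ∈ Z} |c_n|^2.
Σ |c_n|^2 = 37

Parseval equates the L^2 energy of f (normalised by 1/(2π)) with the ℓ^2 sum of its Fourier coefficients: (1/(2π)) ∫_0^{2π} |f|^2 = Σ |c_n|^2.
Compute the left side: (1/(2π)) [∫_0^π 7^2 dx + ∫_π^{2π} (-5)^2 dx] = (1/(2π)) · (49π + 25π) = (49 + 25)/2 = 37.
So Σ_{n ∈ Z} |c_n|^2 = 37.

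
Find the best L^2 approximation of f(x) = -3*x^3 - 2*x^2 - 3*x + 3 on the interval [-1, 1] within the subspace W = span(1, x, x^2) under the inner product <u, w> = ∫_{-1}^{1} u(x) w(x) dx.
g(x) = -2*x^2 - 24*x/5 + 3

The best approximation g ∈ W is the orthogonal projection of f onto W. Writing g = a_0 + a_1 x + a_2 x^2, the coefficients solve the normal equations G · a = b where
  G_{ij} = <φ_i, φ_j> and b_i = <f, φ_i>, with φ_0 = 1, φ_1 = x, φ_2 = x^2.
G =
  [2, 0, 2/3]
  [0, 2/3, 0]
  [2/3, 0, 2/5],
b = (14/3, -16/5, 6/5).
Solving gives a_0 = 3, a_1 = -24/5, a_2 = -2, so
  g(x) = -2*x^2 - 24*x/5 + 3.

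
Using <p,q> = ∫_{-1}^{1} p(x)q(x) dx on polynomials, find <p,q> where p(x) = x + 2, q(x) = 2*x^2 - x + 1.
<p,q> = 6

Expand the product: p(x)·q(x) = 2*x^3 + 3*x^2 - x + 2.
∫_{-1}^{1} of each monomial x^k gives [2/(k+1) if k even, 0 if k odd]. Integrating term-by-term (or equivalently evaluating the antiderivative F(x) = x^4/2 + x^3 - x^2/2 + 2*x at the endpoints):
  F(1) − F(−1) = 3 − (-3) = 6.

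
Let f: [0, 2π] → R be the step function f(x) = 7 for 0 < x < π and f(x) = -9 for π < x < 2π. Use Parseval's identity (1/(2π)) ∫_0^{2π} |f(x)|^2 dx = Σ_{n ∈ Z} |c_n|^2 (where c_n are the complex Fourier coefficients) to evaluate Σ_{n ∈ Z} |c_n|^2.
Σ |c_n|^2 = 65

Parseval equates the L^2 energy of f (normalised by 1/(2π)) with the ℓ^2 sum of its Fourier coefficients: (1/(2π)) ∫_0^{2π} |f|^2 = Σ |c_n|^2.
Compute the left side: (1/(2π)) [∫_0^π 7^2 dx + ∫_π^{2π} (-9)^2 dx] = (1/(2π)) · (49π + 81π) = (49 + 81)/2 = 65.
So Σ_{n ∈ Z} |c_n|^2 = 65.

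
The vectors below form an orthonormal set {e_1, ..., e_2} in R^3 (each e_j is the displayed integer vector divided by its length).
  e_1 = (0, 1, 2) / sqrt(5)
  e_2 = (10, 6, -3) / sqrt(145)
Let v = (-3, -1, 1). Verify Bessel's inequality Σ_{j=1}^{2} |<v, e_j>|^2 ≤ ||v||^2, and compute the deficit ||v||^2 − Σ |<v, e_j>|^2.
Σ |<v, e_j>|^2 = 310/29; ||v||^2 = 11; deficit = 9/29

Write each e_j = u_j / sqrt(<u_j, u_j>) where u_j is the displayed integer vector. Then <v, e_j> = <v, u_j> / sqrt(<u_j, u_j>), so |<v, e_j>|^2 = <v, u_j>^2 / <u_j, u_j>.
Coefficients: <v, e_1> = 1/sqrt(5), <v, e_2> = -39/sqrt(145).
Square and sum: Σ |<v, e_j>|^2 = 310/29.
Compute ||v||^2 = v·v = 11.
Deficit = 11 − 310/29 = 9/29 ≥ 0, confirming Bessel's inequality. (The deficit equals ||v − Σ <v,e_j> e_j||^2, the squared distance from v to span{e_j}.)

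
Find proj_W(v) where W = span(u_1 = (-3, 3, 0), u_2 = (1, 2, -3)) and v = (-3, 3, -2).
proj_W(v) = (-7/3, 11/3, -4/3)

Set up U = [u_1 | ... | u_2] ∈ R^(3×2). The projector onto W = col(U) is P = U (U^T U)^(-1) U^T.
Compute U^T U =
  [18, 3]
  [3, 14],
and U^T v = (18, 9).
Solve U^T U · c = U^T v for the coefficients: c = (25/27, 4/9). The projection is proj_W(v) = U c.
Check: (v - proj_W(v)) · u_1 = 0  (should be 0).
Check: (v - proj_W(v)) · u_2 = 0  (should be 0).
Result: proj_W(v) = (-7/3, 11/3, -4/3).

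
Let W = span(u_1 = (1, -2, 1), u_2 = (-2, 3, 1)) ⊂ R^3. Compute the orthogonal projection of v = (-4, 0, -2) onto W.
proj_W(v) = (-6/7, 66/35, -48/35)

Set up U = [u_1 | ... | u_2] ∈ R^(3×2). The projector onto W = col(U) is P = U (U^T U)^(-1) U^T.
Compute U^T U =
  [6, -7]
  [-7, 14],
and U^T v = (-6, 6).
Solve U^T U · c = U^T v for the coefficients: c = (-6/5, -6/35). The projection is proj_W(v) = U c.
Check: (v - proj_W(v)) · u_1 = 0  (should be 0).
Check: (v - proj_W(v)) · u_2 = 0  (should be 0).
Result: proj_W(v) = (-6/7, 66/35, -48/35).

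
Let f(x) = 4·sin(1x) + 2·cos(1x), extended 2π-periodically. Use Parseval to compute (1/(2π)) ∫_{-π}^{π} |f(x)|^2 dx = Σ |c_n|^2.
Σ |c_n|^2 = 10

Expand |f|^2 and use orthogonality of {sin(nx), cos(mx)} on [-π, π]:
  ∫_{-π}^{π} sin(nx)^2 dx = π, ∫ cos(mx)^2 dx = π, and cross terms integrate to 0.
So ∫_{-π}^{π} f(x)^2 dx = 4^2 · π + 2^2 · π = (16 + 4)π.
Divide by 2π: (16 + 4)/2 = 10.
By Parseval, this equals Σ |c_n|^2.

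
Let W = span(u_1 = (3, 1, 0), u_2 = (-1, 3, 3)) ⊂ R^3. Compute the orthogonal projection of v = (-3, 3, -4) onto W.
proj_W(v) = (-9/5, -3/5, 0)

Set up U = [u_1 | ... | u_2] ∈ R^(3×2). The projector onto W = col(U) is P = U (U^T U)^(-1) U^T.
Compute U^T U =
  [10, 0]
  [0, 19],
and U^T v = (-6, 0).
Solve U^T U · c = U^T v for the coefficients: c = (-3/5, 0). The projection is proj_W(v) = U c.
Check: (v - proj_W(v)) · u_1 = 0  (should be 0).
Check: (v - proj_W(v)) · u_2 = 0  (should be 0).
Result: proj_W(v) = (-9/5, -3/5, 0).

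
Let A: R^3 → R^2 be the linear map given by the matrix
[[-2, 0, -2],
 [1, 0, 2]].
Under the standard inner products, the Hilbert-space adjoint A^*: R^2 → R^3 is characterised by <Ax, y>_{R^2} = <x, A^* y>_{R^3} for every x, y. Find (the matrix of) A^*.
A^* = A^T =
[[-2, 1],
 [0, 0],
 [-2, 2]]

For real matrices with standard dot products, the defining identity <Ax, y> = <x, A^* y> gives (Ax)^T y = x^T (A^*) y, i.e. x^T A^T y = x^T (A^*) y. Since this holds for all x, y, we must have A^* = A^T. Therefore
A^* =
[[-2, 1],
 [0, 0],
 [-2, 2]].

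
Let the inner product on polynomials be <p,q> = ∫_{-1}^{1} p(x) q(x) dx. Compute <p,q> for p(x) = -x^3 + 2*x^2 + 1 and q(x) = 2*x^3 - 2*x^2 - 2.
<p,q> = -356/35

Expand the product: p(x)·q(x) = -2*x^6 + 6*x^5 - 4*x^4 + 4*x^3 - 6*x^2 - 2.
∫_{-1}^{1} of each monomial x^k gives [2/(k+1) if k even, 0 if k odd]. Integrating term-by-term (or equivalently evaluating the antiderivative F(x) = -2*x^7/7 + x^6 - 4*x^5/5 + x^4 - 2*x^3 - 2*x at the endpoints):
  F(1) − F(−1) = -108/35 − (248/35) = -356/35.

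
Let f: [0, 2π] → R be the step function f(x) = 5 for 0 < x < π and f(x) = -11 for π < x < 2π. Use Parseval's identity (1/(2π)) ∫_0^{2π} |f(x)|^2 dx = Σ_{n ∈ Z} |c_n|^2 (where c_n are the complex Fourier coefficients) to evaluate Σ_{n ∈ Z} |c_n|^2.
Σ |c_n|^2 = 73

Parseval equates the L^2 energy of f (normalised by 1/(2π)) with the ℓ^2 sum of its Fourier coefficients: (1/(2π)) ∫_0^{2π} |f|^2 = Σ |c_n|^2.
Compute the left side: (1/(2π)) [∫_0^π 5^2 dx + ∫_π^{2π} (-11)^2 dx] = (1/(2π)) · (25π + 121π) = (25 + 121)/2 = 73.
So Σ_{n ∈ Z} |c_n|^2 = 73.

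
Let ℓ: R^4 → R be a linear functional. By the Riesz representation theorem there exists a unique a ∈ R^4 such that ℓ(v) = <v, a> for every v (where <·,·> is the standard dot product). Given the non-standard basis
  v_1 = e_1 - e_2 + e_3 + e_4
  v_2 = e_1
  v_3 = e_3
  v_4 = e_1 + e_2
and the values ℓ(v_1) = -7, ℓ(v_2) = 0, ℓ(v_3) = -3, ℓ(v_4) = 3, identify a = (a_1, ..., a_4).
a = (0, 3, -3, -1)

Write a = (a_1, ..., a_4) in the standard basis. For each basis vector v_i, ℓ(v_i) = <v_i, a> is a linear equation in the a_j's. Collect the n equations into a matrix system V a = ℓ, where row i of V is v_i (expressed in the standard basis). Since V is invertible (lower-triangular with 1s on the diagonal, up to permutation), solve by back-substitution:
  V =
[[1, -1, 1, 1],
 [1, 0, 0, 0],
 [0, 0, 1, 0],
 [1, 1, 0, 0]]
  V a = (-7, 0, -3, 3)
Solving gives a = (0, 3, -3, -1).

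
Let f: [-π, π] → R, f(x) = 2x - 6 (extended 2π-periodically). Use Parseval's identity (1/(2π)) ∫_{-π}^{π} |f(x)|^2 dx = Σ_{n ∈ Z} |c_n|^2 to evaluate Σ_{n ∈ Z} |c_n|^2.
Σ |c_n|^2 = 4π^2/3 + 36

Expand and integrate term by term over [-π, π]:
  ∫ (2x)^2 dx = 4·(2π^3/3); ∫ 2·2·(-6)·x dx = 0 (odd integrand); ∫ (-6)^2 dx = 36·2π.
So (1/(2π)) ∫_{-π}^{π} (2x - 6)^2 dx = 4π^2/3 + 36 = 4π^2/3 + 36.
Parseval ⇒ Σ |c_n|^2 = 4π^2/3 + 36.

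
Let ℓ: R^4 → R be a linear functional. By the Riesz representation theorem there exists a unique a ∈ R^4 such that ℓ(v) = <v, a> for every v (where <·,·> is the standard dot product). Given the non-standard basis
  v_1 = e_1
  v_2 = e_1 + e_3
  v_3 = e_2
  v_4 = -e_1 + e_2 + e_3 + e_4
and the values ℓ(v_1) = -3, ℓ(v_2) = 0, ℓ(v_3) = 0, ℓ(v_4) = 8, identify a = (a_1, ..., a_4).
a = (-3, 0, 3, 2)

Write a = (a_1, ..., a_4) in the standard basis. For each basis vector v_i, ℓ(v_i) = <v_i, a> is a linear equation in the a_j's. Collect the n equations into a matrix system V a = ℓ, where row i of V is v_i (expressed in the standard basis). Since V is invertible (lower-triangular with 1s on the diagonal, up to permutation), solve by back-substitution:
  V =
[[1, 0, 0, 0],
 [1, 0, 1, 0],
 [0, 1, 0, 0],
 [-1, 1, 1, 1]]
  V a = (-3, 0, 0, 8)
Solving gives a = (-3, 0, 3, 2).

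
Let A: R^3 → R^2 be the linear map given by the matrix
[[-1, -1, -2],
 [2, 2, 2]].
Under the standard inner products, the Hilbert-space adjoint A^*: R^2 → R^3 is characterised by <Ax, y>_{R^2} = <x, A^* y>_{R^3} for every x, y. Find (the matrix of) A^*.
A^* = A^T =
[[-1, 2],
 [-1, 2],
 [-2, 2]]

For real matrices with standard dot products, the defining identity <Ax, y> = <x, A^* y> gives (Ax)^T y = x^T (A^*) y, i.e. x^T A^T y = x^T (A^*) y. Since this holds for all x, y, we must have A^* = A^T. Therefore
A^* =
[[-1, 2],
 [-1, 2],
 [-2, 2]].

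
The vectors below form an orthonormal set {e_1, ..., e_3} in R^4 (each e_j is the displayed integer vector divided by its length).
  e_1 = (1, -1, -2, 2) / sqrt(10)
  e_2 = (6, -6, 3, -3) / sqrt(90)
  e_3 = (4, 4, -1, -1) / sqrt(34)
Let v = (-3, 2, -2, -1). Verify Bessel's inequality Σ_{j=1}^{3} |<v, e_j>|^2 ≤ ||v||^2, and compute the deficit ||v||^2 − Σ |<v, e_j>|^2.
Σ |<v, e_j>|^2 = 443/34; ||v||^2 = 18; deficit = 169/34

Write each e_j = u_j / sqrt(<u_j, u_j>) where u_j is the displayed integer vector. Then <v, e_j> = <v, u_j> / sqrt(<u_j, u_j>), so |<v, e_j>|^2 = <v, u_j>^2 / <u_j, u_j>.
Coefficients: <v, e_1> = -3/sqrt(10), <v, e_2> = -33/sqrt(90), <v, e_3> = -1/sqrt(34).
Square and sum: Σ |<v, e_j>|^2 = 443/34.
Compute ||v||^2 = v·v = 18.
Deficit = 18 − 443/34 = 169/34 ≥ 0, confirming Bessel's inequality. (The deficit equals ||v − Σ <v,e_j> e_j||^2, the squared distance from v to span{e_j}.)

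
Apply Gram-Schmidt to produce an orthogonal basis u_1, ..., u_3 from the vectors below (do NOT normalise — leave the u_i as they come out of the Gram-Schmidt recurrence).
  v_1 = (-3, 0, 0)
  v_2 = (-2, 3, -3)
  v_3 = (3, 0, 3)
Orthogonal basis:
  u_1 = (-3, 0, 0)
  u_2 = (0, 3, -3)
  u_3 = (0, 3/2, 3/2)

Apply the Gram-Schmidt recurrence
  u_1 = v_1
  u_i = v_i − Σ_{j<i} ((v_i · u_j) / (u_j · u_j)) · u_j.

Step by step this gives:
  u_1 = (-3, 0, 0)
  u_2 = (0, 3, -3)
  u_3 = (0, 3/2, 3/2)

Orthogonality check:
  u_2 · u_1 = 0 (should be 0)
  u_3 · u_1 = 0 (should be 0)
  u_3 · u_2 = 0 (should be 0)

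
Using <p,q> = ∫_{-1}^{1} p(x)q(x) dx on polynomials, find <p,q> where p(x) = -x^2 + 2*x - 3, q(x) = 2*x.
<p,q> = 8/3

Expand the product: p(x)·q(x) = -2*x^3 + 4*x^2 - 6*x.
∫_{-1}^{1} of each monomial x^k gives [2/(k+1) if k even, 0 if k odd]. Integrating term-by-term (or equivalently evaluating the antiderivative F(x) = -x^4/2 + 4*x^3/3 - 3*x^2 at the endpoints):
  F(1) − F(−1) = -13/6 − (-29/6) = 8/3.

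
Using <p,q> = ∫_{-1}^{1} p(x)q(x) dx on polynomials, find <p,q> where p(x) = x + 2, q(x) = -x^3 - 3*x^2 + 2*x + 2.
<p,q> = 74/15

Expand the product: p(x)·q(x) = -x^4 - 5*x^3 - 4*x^2 + 6*x + 4.
∫_{-1}^{1} of each monomial x^k gives [2/(k+1) if k even, 0 if k odd]. Integrating term-by-term (or equivalently evaluating the antiderivative F(x) = -x^5/5 - 5*x^4/4 - 4*x^3/3 + 3*x^2 + 4*x at the endpoints):
  F(1) − F(−1) = 253/60 − (-43/60) = 74/15.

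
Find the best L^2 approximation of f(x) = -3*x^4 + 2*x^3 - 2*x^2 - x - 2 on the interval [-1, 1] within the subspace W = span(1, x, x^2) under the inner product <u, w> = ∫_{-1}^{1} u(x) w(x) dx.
g(x) = -32*x^2/7 + x/5 - 61/35

The best approximation g ∈ W is the orthogonal projection of f onto W. Writing g = a_0 + a_1 x + a_2 x^2, the coefficients solve the normal equations G · a = b where
  G_{ij} = <φ_i, φ_j> and b_i = <f, φ_i>, with φ_0 = 1, φ_1 = x, φ_2 = x^2.
G =
  [2, 0, 2/3]
  [0, 2/3, 0]
  [2/3, 0, 2/5],
b = (-98/15, 2/15, -314/105).
Solving gives a_0 = -61/35, a_1 = 1/5, a_2 = -32/7, so
  g(x) = -32*x^2/7 + x/5 - 61/35.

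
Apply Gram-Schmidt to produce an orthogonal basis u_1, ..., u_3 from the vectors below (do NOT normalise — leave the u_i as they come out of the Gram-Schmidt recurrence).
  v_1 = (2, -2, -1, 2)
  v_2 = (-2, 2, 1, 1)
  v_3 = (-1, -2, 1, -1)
Orthogonal basis:
  u_1 = (2, -2, -1, 2)
  u_2 = (-12/13, 12/13, 6/13, 27/13)
  u_3 = (-11/9, -16/9, 10/9, 0)

Apply the Gram-Schmidt recurrence
  u_1 = v_1
  u_i = v_i − Σ_{j<i} ((v_i · u_j) / (u_j · u_j)) · u_j.

Step by step this gives:
  u_1 = (2, -2, -1, 2)
  u_2 = (-12/13, 12/13, 6/13, 27/13)
  u_3 = (-11/9, -16/9, 10/9, 0)

Orthogonality check:
  u_2 · u_1 = 0 (should be 0)
  u_3 · u_1 = 0 (should be 0)
  u_3 · u_2 = 0 (should be 0)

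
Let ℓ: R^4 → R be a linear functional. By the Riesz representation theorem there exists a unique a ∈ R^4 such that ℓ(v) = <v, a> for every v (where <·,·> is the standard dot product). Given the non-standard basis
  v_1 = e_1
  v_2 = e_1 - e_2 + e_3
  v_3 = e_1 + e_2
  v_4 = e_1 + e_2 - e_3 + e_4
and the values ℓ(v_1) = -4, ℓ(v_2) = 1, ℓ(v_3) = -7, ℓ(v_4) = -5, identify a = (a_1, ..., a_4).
a = (-4, -3, 2, 4)

Write a = (a_1, ..., a_4) in the standard basis. For each basis vector v_i, ℓ(v_i) = <v_i, a> is a linear equation in the a_j's. Collect the n equations into a matrix system V a = ℓ, where row i of V is v_i (expressed in the standard basis). Since V is invertible (lower-triangular with 1s on the diagonal, up to permutation), solve by back-substitution:
  V =
[[1, 0, 0, 0],
 [1, -1, 1, 0],
 [1, 1, 0, 0],
 [1, 1, -1, 1]]
  V a = (-4, 1, -7, -5)
Solving gives a = (-4, -3, 2, 4).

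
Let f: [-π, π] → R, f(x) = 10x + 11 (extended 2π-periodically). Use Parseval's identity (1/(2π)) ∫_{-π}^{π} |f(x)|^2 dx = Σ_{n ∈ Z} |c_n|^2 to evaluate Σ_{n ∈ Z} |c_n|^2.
Σ |c_n|^2 = 100π^2/3 + 121

Expand and integrate term by term over [-π, π]:
  ∫ (10x)^2 dx = 100·(2π^3/3); ∫ 2·10·(11)·x dx = 0 (odd integrand); ∫ 11^2 dx = 121·2π.
So (1/(2π)) ∫_{-π}^{π} (10x + 11)^2 dx = 100π^2/3 + 121 = 100π^2/3 + 121.
Parseval ⇒ Σ |c_n|^2 = 100π^2/3 + 121.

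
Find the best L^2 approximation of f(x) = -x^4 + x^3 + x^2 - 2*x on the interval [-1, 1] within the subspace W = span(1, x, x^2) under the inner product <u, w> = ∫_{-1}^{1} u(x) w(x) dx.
g(x) = x^2/7 - 7*x/5 + 3/35

The best approximation g ∈ W is the orthogonal projection of f onto W. Writing g = a_0 + a_1 x + a_2 x^2, the coefficients solve the normal equations G · a = b where
  G_{ij} = <φ_i, φ_j> and b_i = <f, φ_i>, with φ_0 = 1, φ_1 = x, φ_2 = x^2.
G =
  [2, 0, 2/3]
  [0, 2/3, 0]
  [2/3, 0, 2/5],
b = (4/15, -14/15, 4/35).
Solving gives a_0 = 3/35, a_1 = -7/5, a_2 = 1/7, so
  g(x) = x^2/7 - 7*x/5 + 3/35.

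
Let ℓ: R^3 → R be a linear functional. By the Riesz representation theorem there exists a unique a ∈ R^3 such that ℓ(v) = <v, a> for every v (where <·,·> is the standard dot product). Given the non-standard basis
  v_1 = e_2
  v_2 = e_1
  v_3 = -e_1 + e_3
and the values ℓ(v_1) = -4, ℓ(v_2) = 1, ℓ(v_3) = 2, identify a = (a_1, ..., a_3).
a = (1, -4, 3)

Write a = (a_1, ..., a_3) in the standard basis. For each basis vector v_i, ℓ(v_i) = <v_i, a> is a linear equation in the a_j's. Collect the n equations into a matrix system V a = ℓ, where row i of V is v_i (expressed in the standard basis). Since V is invertible (lower-triangular with 1s on the diagonal, up to permutation), solve by back-substitution:
  V =
[[0, 1, 0],
 [1, 0, 0],
 [-1, 0, 1]]
  V a = (-4, 1, 2)
Solving gives a = (1, -4, 3).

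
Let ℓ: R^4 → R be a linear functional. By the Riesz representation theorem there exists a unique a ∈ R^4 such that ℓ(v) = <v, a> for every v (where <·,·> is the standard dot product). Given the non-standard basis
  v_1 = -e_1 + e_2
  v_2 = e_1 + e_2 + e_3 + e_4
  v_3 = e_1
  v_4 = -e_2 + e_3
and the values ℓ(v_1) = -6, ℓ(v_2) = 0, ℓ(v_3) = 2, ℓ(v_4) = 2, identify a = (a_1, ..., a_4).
a = (2, -4, -2, 4)

Write a = (a_1, ..., a_4) in the standard basis. For each basis vector v_i, ℓ(v_i) = <v_i, a> is a linear equation in the a_j's. Collect the n equations into a matrix system V a = ℓ, where row i of V is v_i (expressed in the standard basis). Since V is invertible (lower-triangular with 1s on the diagonal, up to permutation), solve by back-substitution:
  V =
[[-1, 1, 0, 0],
 [1, 1, 1, 1],
 [1, 0, 0, 0],
 [0, -1, 1, 0]]
  V a = (-6, 0, 2, 2)
Solving gives a = (2, -4, -2, 4).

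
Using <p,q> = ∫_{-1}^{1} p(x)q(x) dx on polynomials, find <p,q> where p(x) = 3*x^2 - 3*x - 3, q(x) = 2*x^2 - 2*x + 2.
<p,q> = -28/5

Expand the product: p(x)·q(x) = 6*x^4 - 12*x^3 + 6*x^2 - 6.
∫_{-1}^{1} of each monomial x^k gives [2/(k+1) if k even, 0 if k odd]. Integrating term-by-term (or equivalently evaluating the antiderivative F(x) = 6*x^5/5 - 3*x^4 + 2*x^3 - 6*x at the endpoints):
  F(1) − F(−1) = -29/5 − (-1/5) = -28/5.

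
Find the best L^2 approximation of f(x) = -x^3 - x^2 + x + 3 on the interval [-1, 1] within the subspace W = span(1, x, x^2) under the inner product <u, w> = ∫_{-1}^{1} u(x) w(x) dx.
g(x) = -x^2 + 2*x/5 + 3

The best approximation g ∈ W is the orthogonal projection of f onto W. Writing g = a_0 + a_1 x + a_2 x^2, the coefficients solve the normal equations G · a = b where
  G_{ij} = <φ_i, φ_j> and b_i = <f, φ_i>, with φ_0 = 1, φ_1 = x, φ_2 = x^2.
G =
  [2, 0, 2/3]
  [0, 2/3, 0]
  [2/3, 0, 2/5],
b = (16/3, 4/15, 8/5).
Solving gives a_0 = 3, a_1 = 2/5, a_2 = -1, so
  g(x) = -x^2 + 2*x/5 + 3.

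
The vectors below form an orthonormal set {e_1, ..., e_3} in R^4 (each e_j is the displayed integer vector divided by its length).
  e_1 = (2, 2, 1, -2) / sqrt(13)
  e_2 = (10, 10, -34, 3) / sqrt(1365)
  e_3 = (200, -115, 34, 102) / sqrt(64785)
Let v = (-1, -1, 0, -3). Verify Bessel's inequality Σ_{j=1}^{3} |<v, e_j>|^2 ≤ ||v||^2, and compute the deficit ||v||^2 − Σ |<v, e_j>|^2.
Σ |<v, e_j>|^2 = 5*2**(111/232)*3**(57/232)*5**(117/232)*7**(227/232)/42; ||v||^2 = 11; deficit = 4761/617

Write each e_j = u_j / sqrt(<u_j, u_j>) where u_j is the displayed integer vector. Then <v, e_j> = <v, u_j> / sqrt(<u_j, u_j>), so |<v, e_j>|^2 = <v, u_j>^2 / <u_j, u_j>.
Coefficients: <v, e_1> = 2/sqrt(13), <v, e_2> = -29/sqrt(1365), <v, e_3> = -391/sqrt(64785).
Square and sum: Σ |<v, e_j>|^2 = 5*2**(111/232)*3**(57/232)*5**(117/232)*7**(227/232)/42.
Compute ||v||^2 = v·v = 11.
Deficit = 11 − 5*2**(111/232)*3**(57/232)*5**(117/232)*7**(227/232)/42 = 4761/617 ≥ 0, confirming Bessel's inequality. (The deficit equals ||v − Σ <v,e_j> e_j||^2, the squared distance from v to span{e_j}.)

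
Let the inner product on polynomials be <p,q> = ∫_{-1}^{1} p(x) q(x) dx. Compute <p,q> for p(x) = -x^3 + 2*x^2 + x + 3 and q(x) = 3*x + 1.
<p,q> = 122/15

Expand the product: p(x)·q(x) = -3*x^4 + 5*x^3 + 5*x^2 + 10*x + 3.
∫_{-1}^{1} of each monomial x^k gives [2/(k+1) if k even, 0 if k odd]. Integrating term-by-term (or equivalently evaluating the antiderivative F(x) = -3*x^5/5 + 5*x^4/4 + 5*x^3/3 + 5*x^2 + 3*x at the endpoints):
  F(1) − F(−1) = 619/60 − (131/60) = 122/15.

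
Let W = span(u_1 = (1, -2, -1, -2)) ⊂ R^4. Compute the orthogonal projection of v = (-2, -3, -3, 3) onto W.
proj_W(v) = (1/10, -1/5, -1/10, -1/5)

Set up U = [u_1 | ... | u_1] ∈ R^(4×1). The projector onto W = col(U) is P = U (U^T U)^(-1) U^T.
Compute U^T U =
  [10],
and U^T v = (1).
Solve U^T U · c = U^T v for the coefficients: c = (1/10). The projection is proj_W(v) = U c.
Check: (v - proj_W(v)) · u_1 = 0  (should be 0).
Result: proj_W(v) = (1/10, -1/5, -1/10, -1/5).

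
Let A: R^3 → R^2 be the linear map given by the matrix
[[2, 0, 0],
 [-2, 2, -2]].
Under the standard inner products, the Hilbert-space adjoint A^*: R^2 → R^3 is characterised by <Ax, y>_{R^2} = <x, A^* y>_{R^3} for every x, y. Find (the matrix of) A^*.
A^* = A^T =
[[2, -2],
 [0, 2],
 [0, -2]]

For real matrices with standard dot products, the defining identity <Ax, y> = <x, A^* y> gives (Ax)^T y = x^T (A^*) y, i.e. x^T A^T y = x^T (A^*) y. Since this holds for all x, y, we must have A^* = A^T. Therefore
A^* =
[[2, -2],
 [0, 2],
 [0, -2]].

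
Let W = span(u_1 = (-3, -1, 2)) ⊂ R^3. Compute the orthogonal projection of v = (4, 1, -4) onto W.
proj_W(v) = (9/2, 3/2, -3)

Set up U = [u_1 | ... | u_1] ∈ R^(3×1). The projector onto W = col(U) is P = U (U^T U)^(-1) U^T.
Compute U^T U =
  [14],
and U^T v = (-21).
Solve U^T U · c = U^T v for the coefficients: c = (-3/2). The projection is proj_W(v) = U c.
Check: (v - proj_W(v)) · u_1 = 0  (should be 0).
Result: proj_W(v) = (9/2, 3/2, -3).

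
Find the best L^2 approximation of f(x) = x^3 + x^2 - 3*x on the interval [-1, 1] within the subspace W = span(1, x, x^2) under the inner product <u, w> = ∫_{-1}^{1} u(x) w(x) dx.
g(x) = x^2 - 12*x/5

The best approximation g ∈ W is the orthogonal projection of f onto W. Writing g = a_0 + a_1 x + a_2 x^2, the coefficients solve the normal equations G · a = b where
  G_{ij} = <φ_i, φ_j> and b_i = <f, φ_i>, with φ_0 = 1, φ_1 = x, φ_2 = x^2.
G =
  [2, 0, 2/3]
  [0, 2/3, 0]
  [2/3, 0, 2/5],
b = (2/3, -8/5, 2/5).
Solving gives a_0 = 0, a_1 = -12/5, a_2 = 1, so
  g(x) = x^2 - 12*x/5.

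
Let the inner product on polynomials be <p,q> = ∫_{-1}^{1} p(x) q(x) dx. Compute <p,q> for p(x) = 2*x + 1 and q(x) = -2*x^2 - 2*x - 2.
<p,q> = -8

Expand the product: p(x)·q(x) = -4*x^3 - 6*x^2 - 6*x - 2.
∫_{-1}^{1} of each monomial x^k gives [2/(k+1) if k even, 0 if k odd]. Integrating term-by-term (or equivalently evaluating the antiderivative F(x) = -x^4 - 2*x^3 - 3*x^2 - 2*x at the endpoints):
  F(1) − F(−1) = -8 − (0) = -8.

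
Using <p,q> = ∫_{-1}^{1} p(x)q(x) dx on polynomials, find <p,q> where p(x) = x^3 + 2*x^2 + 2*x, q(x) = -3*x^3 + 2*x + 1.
<p,q> = 54/35

Expand the product: p(x)·q(x) = -3*x^6 - 6*x^5 - 4*x^4 + 5*x^3 + 6*x^2 + 2*x.
∫_{-1}^{1} of each monomial x^k gives [2/(k+1) if k even, 0 if k odd]. Integrating term-by-term (or equivalently evaluating the antiderivative F(x) = -3*x^7/7 - x^6 - 4*x^5/5 + 5*x^4/4 + 2*x^3 + x^2 at the endpoints):
  F(1) − F(−1) = 283/140 − (67/140) = 54/35.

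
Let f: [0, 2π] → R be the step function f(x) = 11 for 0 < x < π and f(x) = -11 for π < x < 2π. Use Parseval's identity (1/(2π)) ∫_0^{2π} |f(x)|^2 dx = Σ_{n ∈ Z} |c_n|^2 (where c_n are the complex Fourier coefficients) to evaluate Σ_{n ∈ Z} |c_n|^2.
Σ |c_n|^2 = 121

Parseval equates the L^2 energy of f (normalised by 1/(2π)) with the ℓ^2 sum of its Fourier coefficients: (1/(2π)) ∫_0^{2π} |f|^2 = Σ |c_n|^2.
Compute the left side: (1/(2π)) [∫_0^π 11^2 dx + ∫_π^{2π} (-11)^2 dx] = (1/(2π)) · (121π + 121π) = (121 + 121)/2 = 121.
So Σ_{n ∈ Z} |c_n|^2 = 121.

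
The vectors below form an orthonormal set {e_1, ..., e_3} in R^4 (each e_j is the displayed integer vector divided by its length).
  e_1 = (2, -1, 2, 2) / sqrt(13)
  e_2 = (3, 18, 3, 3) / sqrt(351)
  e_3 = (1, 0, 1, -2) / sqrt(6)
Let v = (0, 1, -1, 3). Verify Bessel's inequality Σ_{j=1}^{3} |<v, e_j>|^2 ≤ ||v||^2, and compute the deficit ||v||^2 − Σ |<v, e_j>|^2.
Σ |<v, e_j>|^2 = 21/2; ||v||^2 = 11; deficit = 1/2

Write each e_j = u_j / sqrt(<u_j, u_j>) where u_j is the displayed integer vector. Then <v, e_j> = <v, u_j> / sqrt(<u_j, u_j>), so |<v, e_j>|^2 = <v, u_j>^2 / <u_j, u_j>.
Coefficients: <v, e_1> = 3/sqrt(13), <v, e_2> = 24/sqrt(351), <v, e_3> = -7/sqrt(6).
Square and sum: Σ |<v, e_j>|^2 = 21/2.
Compute ||v||^2 = v·v = 11.
Deficit = 11 − 21/2 = 1/2 ≥ 0, confirming Bessel's inequality. (The deficit equals ||v − Σ <v,e_j> e_j||^2, the squared distance from v to span{e_j}.)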